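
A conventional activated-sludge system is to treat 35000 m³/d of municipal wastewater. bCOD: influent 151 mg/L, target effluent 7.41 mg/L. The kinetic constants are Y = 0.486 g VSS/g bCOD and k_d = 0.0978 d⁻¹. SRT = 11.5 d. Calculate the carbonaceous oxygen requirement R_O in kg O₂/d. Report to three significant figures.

Y_obs = Y / (1 + k_d θ_c) = 0.486 / (1 + 0.0978 × 11.5) = 0.486 / 2.125 = 0.2287.
Q·(S₀ − S) = 35000 × (151 − 7.41) × 10⁻³ = 5026 kg/d removed.
P_X = Y_obs·Q·(S₀ − S) = 0.2287 × 5026 = 1150 kg VSS/d.
R_O = Q·(S₀ − S) − 1.42·P_X = 5026 − 1.42 × 1150 = 3393 kg O₂/d.

R_O ≈ 3390 kg O₂/d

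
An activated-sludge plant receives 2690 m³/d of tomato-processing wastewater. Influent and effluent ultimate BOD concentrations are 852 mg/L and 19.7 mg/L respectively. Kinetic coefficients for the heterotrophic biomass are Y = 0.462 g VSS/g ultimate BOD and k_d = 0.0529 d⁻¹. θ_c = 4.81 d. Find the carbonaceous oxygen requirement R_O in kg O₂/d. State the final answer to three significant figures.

R_O ≈ 1070 kg O₂/d

Observed yield with endogenous decay: Y_obs = Y / (1 + k_d·θ_c) = 0.462 / (1 + 0.0529 × 4.81) = 0.462 / 1.254 = 0.3683 g VSS/g ultimate BOD.
ΔS = 852 − 19.7 = 832.3 mg/L, so the substrate removal rate is 2690 × 832.3/1000 = 2239 kg ultimate BOD/d.
Biomass synthesised: P_X = Y_obs × 2239 = 824.6 kg VSS/d.
Carbonaceous O₂ demand = substrate oxidised − cell-mass equivalent = 2239 − 1.42 × 824.6 = 1068 kg O₂/d.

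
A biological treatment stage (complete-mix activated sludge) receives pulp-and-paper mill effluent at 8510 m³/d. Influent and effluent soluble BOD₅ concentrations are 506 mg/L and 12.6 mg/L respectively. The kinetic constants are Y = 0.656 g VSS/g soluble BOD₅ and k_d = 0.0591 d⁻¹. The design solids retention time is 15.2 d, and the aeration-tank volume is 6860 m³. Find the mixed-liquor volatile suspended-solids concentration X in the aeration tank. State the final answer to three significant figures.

X ≈ 3220 mg/L

Solving the biomass balance for X: X = Y Q (S₀−S) θ_c / [V (1+k_d θ_c)] = 0.656 × 8510 × (506 − 12.6) × 15.2 / [6860 × (1 + 0.0591 × 15.2)] = 3215 mg/L.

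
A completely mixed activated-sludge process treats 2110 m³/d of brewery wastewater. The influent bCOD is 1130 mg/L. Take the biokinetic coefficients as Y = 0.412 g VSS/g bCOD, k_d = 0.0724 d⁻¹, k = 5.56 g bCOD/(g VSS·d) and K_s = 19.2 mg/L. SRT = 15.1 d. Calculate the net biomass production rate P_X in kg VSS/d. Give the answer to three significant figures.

P_X ≈ 469 kg VSS/d

For a completely mixed reactor with recycle the Lawrence–McCarty relation gives S = K_s·(1 + k_d·θ_c) / [θ_c·(Y·k − k_d) − 1] = 19.2 × (1 + 0.0724 × 15.1) / [15.1 × (0.412 × 5.56 − 0.0724) − 1] = 40.19 / 32.50 = 1.237 mg/L.
The observed yield is Y_obs = Y/(1 + k_d·θ_c) = 0.412 / (1 + 0.0724 × 15.1) = 0.412 / 2.093 = 0.1968 g VSS per g bCOD removed.
Q·(S₀ − S) = 2110 × (1130 − 1.24) × 10⁻³ = 2382 kg/d removed.
Biomass produced: P_X = Y_obs·Q·ΔS = 0.1968 × 2382 ≈ 468.8 kg VSS/d.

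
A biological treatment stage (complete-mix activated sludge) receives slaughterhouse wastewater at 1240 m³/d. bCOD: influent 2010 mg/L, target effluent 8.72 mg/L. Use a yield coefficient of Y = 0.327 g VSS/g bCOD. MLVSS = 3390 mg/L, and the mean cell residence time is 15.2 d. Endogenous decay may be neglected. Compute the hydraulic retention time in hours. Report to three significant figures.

τ ≈ 70.4 h

With k_d = 0 the design equation reduces to V = Y Q (S₀−S) θ_c / X = 0.327 × 1240 × (2010 − 8.72) × 15.2 / 3390 = 3638 m³.
τ = V/Q = 3638/1240 = 2.934 d, or 70.42 h.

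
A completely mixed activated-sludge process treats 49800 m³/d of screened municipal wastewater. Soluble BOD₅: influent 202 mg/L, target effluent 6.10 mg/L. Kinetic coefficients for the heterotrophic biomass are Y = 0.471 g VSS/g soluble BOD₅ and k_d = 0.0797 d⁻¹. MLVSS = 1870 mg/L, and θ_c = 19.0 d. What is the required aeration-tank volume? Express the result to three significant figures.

Steady-state biomass mass balance: V·X·(1 + k_d·θ_c) = Y·Q·(S₀ − S)·θ_c, so V = 0.471 × 49800 × (202 − 6.10) × 19.0 / [1870 × (1 + 0.0797 × 19.0)] = 8.73×10^7 / 4702 = 18569 m³.

V ≈ 18600 m³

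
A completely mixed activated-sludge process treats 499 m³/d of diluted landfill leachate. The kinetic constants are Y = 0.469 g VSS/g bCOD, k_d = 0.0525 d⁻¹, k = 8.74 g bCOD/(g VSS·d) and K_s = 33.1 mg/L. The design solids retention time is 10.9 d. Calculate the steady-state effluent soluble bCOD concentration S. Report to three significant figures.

From the Monod/SRT balance for a CMAS, S = K_s·(1+k_d θ_c)/[θ_c·(Y k − k_d) − 1] = 33.1 × (1 + 0.0525 × 10.9) / [10.9 × (0.469 × 8.74 − 0.0525) − 1] = 52.04 / 43.11 = 1.207 mg/L.

S ≈ 1.21 mg/L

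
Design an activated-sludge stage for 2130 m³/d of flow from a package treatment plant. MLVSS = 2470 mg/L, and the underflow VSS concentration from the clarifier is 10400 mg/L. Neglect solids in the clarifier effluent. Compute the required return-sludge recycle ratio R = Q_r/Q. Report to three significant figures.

Mass balance around the secondary clarifier (neglecting effluent solids): R = X / (X_r − X) = 2470 / (10400 − 2470) = 0.3115.

R ≈ 0.311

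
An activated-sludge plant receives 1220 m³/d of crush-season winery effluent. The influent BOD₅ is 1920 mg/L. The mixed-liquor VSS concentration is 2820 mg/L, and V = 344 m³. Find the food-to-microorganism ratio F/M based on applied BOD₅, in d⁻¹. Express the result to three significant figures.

F/M = applied load / biomass = Q·S₀/(V·X) = 1220 × 1920 / (344.0 × 2820) = 2.415 d⁻¹.

F/M ≈ 2.41 d⁻¹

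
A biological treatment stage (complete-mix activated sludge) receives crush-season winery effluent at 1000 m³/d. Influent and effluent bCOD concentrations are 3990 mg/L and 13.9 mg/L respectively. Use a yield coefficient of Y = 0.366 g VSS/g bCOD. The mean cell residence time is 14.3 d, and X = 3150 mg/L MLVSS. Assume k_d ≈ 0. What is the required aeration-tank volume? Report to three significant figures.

V·X = Y·Q·ΔS·θ_c gives V = 0.366 × 1000 × (3990 − 13.9) × 14.3 / 3150 = 6606 m³.

V ≈ 6610 m³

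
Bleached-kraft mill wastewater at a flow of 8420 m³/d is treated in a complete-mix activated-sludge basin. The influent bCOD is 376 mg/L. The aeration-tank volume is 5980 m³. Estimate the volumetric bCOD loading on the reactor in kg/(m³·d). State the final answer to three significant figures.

Volumetric loading L_v = Q·S₀ / V = 8420 × 376 g/m³ / 5980 m³ = 529.4 g/(m³·d) = 0.5294 kg bCOD/(m³·d).

L_v ≈ 0.529 kg bCOD/(m³·d)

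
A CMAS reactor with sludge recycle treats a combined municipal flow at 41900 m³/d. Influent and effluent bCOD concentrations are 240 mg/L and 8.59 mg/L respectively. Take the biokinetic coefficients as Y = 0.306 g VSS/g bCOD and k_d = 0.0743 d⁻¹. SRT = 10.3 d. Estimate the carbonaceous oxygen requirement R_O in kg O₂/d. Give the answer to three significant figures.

R_O ≈ 7310 kg O₂/d

Correct the yield for decay: Y_obs = Y/(1 + k_d θ_c) = 0.306 / (1 + 0.0743 × 10.3) = 0.306 / 1.765 = 0.1733.
Q·(S₀ − S) = 41900 × (240 − 8.59) × 10⁻³ = 9696 kg/d removed.
Net sludge production P_X = 0.1733 × 9696 = 1681 kg VSS/d.
R_O = Q·(S₀ − S) − 1.42·P_X = 9696 − 1.42 × 1681 = 7309 kg O₂/d.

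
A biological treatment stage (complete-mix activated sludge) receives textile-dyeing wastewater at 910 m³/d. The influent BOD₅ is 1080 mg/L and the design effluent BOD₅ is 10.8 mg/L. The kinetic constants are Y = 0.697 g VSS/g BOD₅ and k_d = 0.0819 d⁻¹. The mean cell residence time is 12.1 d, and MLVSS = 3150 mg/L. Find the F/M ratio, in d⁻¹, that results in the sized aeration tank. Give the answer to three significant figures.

F/M ≈ 0.238 d⁻¹

From the SRT design equation V = Y Q (S₀−S) θ_c / [X (1 + k_d θ_c)] = 0.697 × 910 × (1080 − 10.8) × 12.1 / [3150 × (1 + 0.0819 × 12.1)] = 8.21×10^6 / 6272 = 1308 m³.
Food-to-microorganism ratio F/M = Q S₀ / (V X) = 910 × 1080 / (1308 × 3150) = 0.2385 d⁻¹.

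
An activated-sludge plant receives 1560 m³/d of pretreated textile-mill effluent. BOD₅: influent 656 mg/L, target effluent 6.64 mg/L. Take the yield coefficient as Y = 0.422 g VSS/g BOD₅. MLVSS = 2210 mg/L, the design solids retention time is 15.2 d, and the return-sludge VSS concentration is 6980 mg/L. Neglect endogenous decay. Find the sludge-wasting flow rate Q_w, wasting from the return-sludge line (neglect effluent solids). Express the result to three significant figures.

Q_w ≈ 61.2 m³/d

V·X = Y·Q·ΔS·θ_c gives V = 0.422 × 1560 × (656 − 6.64) × 15.2 / 2210 = 2940 m³.
θ_c = V·X/(Q_w·X_r) when wasting from the recycle, so Q_w = V·X/(θ_c·X_r) = 2940 × 2210 / (15.2 × 6980) = 61.24 m³/d.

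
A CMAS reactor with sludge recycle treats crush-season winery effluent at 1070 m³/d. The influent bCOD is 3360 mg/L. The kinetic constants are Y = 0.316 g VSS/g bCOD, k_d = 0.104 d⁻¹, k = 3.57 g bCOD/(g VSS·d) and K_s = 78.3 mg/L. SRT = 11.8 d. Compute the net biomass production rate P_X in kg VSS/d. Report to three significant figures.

Effluent substrate depends only on kinetics and SRT: S = K_s(1 + k_d θ_c) / [θ_c(Yk − k_d) − 1] = 78.3 × (1 + 0.104 × 11.8) / [11.8 × (0.316 × 3.57 − 0.104) − 1] = 174.4 / 11.08 = 15.73 mg/L.
Correct the yield for decay: Y_obs = Y/(1 + k_d θ_c) = 0.316 / (1 + 0.104 × 11.8) = 0.316 / 2.227 = 0.1419.
Mass of bCOD removed per day: Q(S₀ − S) = 1070 × 3344 g/m³ = 3578 kg/d.
P_X = Y_obs · Q(S₀ − S) = 0.1419 × 3578 = 507.7 kg VSS/d.

P_X ≈ 508 kg VSS/d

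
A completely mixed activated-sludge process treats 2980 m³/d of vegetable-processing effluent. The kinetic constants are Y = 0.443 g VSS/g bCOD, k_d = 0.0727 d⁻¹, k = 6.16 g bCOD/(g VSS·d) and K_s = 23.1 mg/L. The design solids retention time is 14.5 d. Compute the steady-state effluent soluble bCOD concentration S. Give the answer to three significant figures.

Effluent substrate depends only on kinetics and SRT: S = K_s(1 + k_d θ_c) / [θ_c(Yk − k_d) − 1] = 23.1 × (1 + 0.0727 × 14.5) / [14.5 × (0.443 × 6.16 − 0.0727) − 1] = 47.45 / 37.51 = 1.265 mg/L.

S ≈ 1.26 mg/L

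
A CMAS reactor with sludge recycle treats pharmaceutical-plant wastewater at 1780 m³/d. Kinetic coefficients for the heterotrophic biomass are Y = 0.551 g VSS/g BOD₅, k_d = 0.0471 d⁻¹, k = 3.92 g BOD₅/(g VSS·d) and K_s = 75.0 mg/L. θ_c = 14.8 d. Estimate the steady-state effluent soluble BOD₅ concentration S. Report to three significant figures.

Effluent substrate depends only on kinetics and SRT: S = K_s(1 + k_d θ_c) / [θ_c(Yk − k_d) − 1] = 75.0 × (1 + 0.0471 × 14.8) / [14.8 × (0.551 × 3.92 − 0.0471) − 1] = 127.3 / 30.27 = 4.205 mg/L.

S ≈ 4.20 mg/L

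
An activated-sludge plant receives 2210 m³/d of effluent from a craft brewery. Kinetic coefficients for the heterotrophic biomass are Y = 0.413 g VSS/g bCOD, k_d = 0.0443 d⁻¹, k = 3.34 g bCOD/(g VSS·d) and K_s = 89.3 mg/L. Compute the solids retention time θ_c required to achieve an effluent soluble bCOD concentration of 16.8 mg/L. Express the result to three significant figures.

From 1/θ_c = Y·k·S/(K_s + S) − k_d: Y·k·S/(K_s+S) = 0.413 × 3.34 × 16.8 / (89.3 + 16.8) = 0.2184 d⁻¹.
1/θ_c = 0.2184 − 0.0443 = 0.1741 d⁻¹, so θ_c = 5.743 d.

θ_c ≈ 5.74 d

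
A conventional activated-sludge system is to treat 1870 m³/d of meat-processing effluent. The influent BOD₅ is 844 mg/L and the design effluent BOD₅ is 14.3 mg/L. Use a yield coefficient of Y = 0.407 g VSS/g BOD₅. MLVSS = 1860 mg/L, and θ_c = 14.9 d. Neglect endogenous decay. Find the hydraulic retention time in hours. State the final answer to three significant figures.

τ ≈ 64.9 h

With k_d = 0 the design equation reduces to V = Y Q (S₀−S) θ_c / X = 0.407 × 1870 × (844 − 14.3) × 14.9 / 1860 = 5059 m³.
HRT = V/Q = 5059 m³ / 1870 m³·d⁻¹ = 2.705 d × 24 = 64.92 h.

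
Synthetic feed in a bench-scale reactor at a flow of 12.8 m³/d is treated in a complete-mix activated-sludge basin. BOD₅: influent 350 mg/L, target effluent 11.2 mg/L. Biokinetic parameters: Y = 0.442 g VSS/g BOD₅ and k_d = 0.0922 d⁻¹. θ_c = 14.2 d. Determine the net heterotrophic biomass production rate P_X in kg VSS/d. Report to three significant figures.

Observed yield with endogenous decay: Y_obs = Y / (1 + k_d·θ_c) = 0.442 / (1 + 0.0922 × 14.2) = 0.442 / 2.309 = 0.1914 g VSS/g BOD₅.
ΔS = 350 − 11.2 = 338.8 mg/L, so the substrate removal rate is 12.8 × 338.8/1000 = 4.337 kg BOD₅/d.
P_X = Y_obs · Q(S₀ − S) = 0.1914 × 4.337 = 0.8301 kg VSS/d.

P_X ≈ 0.830 kg VSS/d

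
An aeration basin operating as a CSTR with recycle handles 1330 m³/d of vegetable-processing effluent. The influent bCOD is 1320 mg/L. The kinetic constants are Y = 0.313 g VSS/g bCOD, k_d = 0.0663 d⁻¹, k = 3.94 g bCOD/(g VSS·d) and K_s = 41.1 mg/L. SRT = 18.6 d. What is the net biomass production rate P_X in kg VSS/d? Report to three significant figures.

P_X ≈ 245 kg VSS/d

From the Monod/SRT balance for a CMAS, S = K_s·(1+k_d θ_c)/[θ_c·(Y k − k_d) − 1] = 41.1 × (1 + 0.0663 × 18.6) / [18.6 × (0.313 × 3.94 − 0.0663) − 1] = 91.78 / 20.70 = 4.433 mg/L.
Y_obs = Y / (1 + k_d θ_c) = 0.313 / (1 + 0.0663 × 18.6) = 0.313 / 2.233 = 0.1402.
Q·(S₀ − S) = 1330 × (1320 − 4.43) × 10⁻³ = 1750 kg/d removed.
Net biomass production P_X = Y_obs × Q·(S₀ − S) = 0.1402 × 1750 = 245.2 kg VSS/d.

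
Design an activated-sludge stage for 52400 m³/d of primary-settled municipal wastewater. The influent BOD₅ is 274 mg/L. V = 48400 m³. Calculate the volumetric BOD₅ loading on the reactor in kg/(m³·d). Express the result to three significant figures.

L_v ≈ 0.297 kg BOD₅/(m³·d)

Applied BOD₅ load per unit volume = Q·S₀/V = (52400 × 274/1000)/48400 = 0.2966 kg BOD₅·m⁻³·d⁻¹.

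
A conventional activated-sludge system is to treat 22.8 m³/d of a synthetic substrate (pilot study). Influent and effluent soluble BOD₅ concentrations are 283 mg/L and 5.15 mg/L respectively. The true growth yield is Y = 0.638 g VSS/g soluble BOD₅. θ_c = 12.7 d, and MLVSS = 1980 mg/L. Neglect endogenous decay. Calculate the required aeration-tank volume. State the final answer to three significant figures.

V ≈ 25.9 m³

With k_d = 0 the design equation reduces to V = Y Q (S₀−S) θ_c / X = 0.638 × 22.8 × (283 − 5.15) × 12.7 / 1980 = 25.92 m³.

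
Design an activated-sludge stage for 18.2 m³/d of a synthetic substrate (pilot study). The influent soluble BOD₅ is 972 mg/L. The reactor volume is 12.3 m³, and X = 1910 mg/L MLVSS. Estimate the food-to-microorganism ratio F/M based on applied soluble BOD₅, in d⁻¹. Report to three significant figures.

Food-to-microorganism ratio F/M = Q S₀ / (V X) = 18.2 × 972 / (12.30 × 1910) = 0.7530 d⁻¹.

F/M ≈ 0.753 d⁻¹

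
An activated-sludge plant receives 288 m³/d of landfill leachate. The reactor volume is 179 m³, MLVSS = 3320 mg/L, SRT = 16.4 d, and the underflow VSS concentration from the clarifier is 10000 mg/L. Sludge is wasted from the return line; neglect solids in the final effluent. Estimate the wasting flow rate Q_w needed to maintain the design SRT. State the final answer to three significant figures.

Wasting from the return line (neglecting effluent solids): Q_w = V·X / (θ_c·X_r) = 179.0 × 3320 / (16.4 × 10000) = 3.624 m³/d.

Q_w ≈ 3.62 m³/d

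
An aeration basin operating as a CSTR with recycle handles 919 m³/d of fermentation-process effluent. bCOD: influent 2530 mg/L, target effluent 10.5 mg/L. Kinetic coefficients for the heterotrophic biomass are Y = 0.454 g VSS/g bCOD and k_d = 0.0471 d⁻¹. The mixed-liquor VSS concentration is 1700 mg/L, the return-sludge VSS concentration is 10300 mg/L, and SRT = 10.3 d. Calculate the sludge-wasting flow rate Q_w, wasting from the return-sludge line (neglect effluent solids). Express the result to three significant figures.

Q_w ≈ 68.7 m³/d

Rearranging the biomass balance for a CMAS with decay, V = Y·Q·ΔS·θ_c / [X·(1+k_d θ_c)] = 0.454 × 919 × (2530 − 10.5) × 10.3 / [1700 × (1 + 0.0471 × 10.3)] = 1.08×10^7 / 2525 = 4289 m³.
Wasting from the return line (neglecting effluent solids): Q_w = V·X / (θ_c·X_r) = 4289 × 1700 / (10.3 × 10300) = 68.72 m³/d.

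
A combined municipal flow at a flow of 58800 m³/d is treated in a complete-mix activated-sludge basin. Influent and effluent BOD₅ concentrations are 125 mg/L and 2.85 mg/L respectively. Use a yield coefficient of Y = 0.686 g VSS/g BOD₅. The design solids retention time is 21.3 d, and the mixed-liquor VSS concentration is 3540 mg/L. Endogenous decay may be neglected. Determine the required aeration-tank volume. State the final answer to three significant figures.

Biomass mass balance (decay neglected): V·X = Y·Q·(S₀ − S)·θ_c, so V = 0.686 × 58800 × (125 − 2.85) × 21.3 / 3540 = 29646 m³.

V ≈ 29600 m³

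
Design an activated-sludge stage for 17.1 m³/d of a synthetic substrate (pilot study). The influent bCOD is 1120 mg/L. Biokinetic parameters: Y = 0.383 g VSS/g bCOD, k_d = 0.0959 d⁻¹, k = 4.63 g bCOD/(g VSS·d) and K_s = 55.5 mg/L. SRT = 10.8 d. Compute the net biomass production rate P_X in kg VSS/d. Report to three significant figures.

For a completely mixed reactor with recycle the Lawrence–McCarty relation gives S = K_s·(1 + k_d·θ_c) / [θ_c·(Y·k − k_d) − 1] = 55.5 × (1 + 0.0959 × 10.8) / [10.8 × (0.383 × 4.63 − 0.0959) − 1] = 113.0 / 17.12 = 6.601 mg/L.
Y_obs = Y / (1 + k_d θ_c) = 0.383 / (1 + 0.0959 × 10.8) = 0.383 / 2.036 = 0.1881.
ΔS = 1120 − 6.60 = 1113 mg/L, so the substrate removal rate is 17.1 × 1113/1000 = 19.04 kg bCOD/d.
So the net sludge growth is P_X = 0.1881 × 19.04 = 3.582 kg VSS/d.

P_X ≈ 3.58 kg VSS/d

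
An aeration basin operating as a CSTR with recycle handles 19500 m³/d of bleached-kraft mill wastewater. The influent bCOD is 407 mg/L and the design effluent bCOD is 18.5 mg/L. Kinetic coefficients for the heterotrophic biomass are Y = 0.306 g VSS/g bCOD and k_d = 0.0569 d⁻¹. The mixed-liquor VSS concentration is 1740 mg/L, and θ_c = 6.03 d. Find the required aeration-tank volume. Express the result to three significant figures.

Steady-state biomass mass balance: V·X·(1 + k_d·θ_c) = Y·Q·(S₀ − S)·θ_c, so V = 0.306 × 19500 × (407 − 18.5) × 6.03 / [1740 × (1 + 0.0569 × 6.03)] = 1.4×10^7 / 2337 = 5981 m³.

V ≈ 5980 m³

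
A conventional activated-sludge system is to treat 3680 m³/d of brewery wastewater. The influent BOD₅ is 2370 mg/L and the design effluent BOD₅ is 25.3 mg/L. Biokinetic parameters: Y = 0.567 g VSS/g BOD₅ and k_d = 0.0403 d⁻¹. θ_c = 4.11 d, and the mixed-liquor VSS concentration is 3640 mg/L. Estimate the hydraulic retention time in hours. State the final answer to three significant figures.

τ ≈ 30.9 h

Steady-state biomass mass balance: V·X·(1 + k_d·θ_c) = Y·Q·(S₀ − S)·θ_c, so V = 0.567 × 3680 × (2370 − 25.3) × 4.11 / [3640 × (1 + 0.0403 × 4.11)] = 2.01×10^7 / 4243 = 4739 m³.
HRT = V/Q = 4739 m³ / 3680 m³·d⁻¹ = 1.288 d × 24 = 30.91 h.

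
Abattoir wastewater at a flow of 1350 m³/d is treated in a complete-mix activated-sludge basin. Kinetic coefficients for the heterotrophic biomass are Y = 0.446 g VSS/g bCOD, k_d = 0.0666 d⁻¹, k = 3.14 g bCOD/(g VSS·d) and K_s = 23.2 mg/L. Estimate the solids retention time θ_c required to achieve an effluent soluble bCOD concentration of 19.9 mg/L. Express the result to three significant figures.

θ_c ≈ 1.72 d

Specific growth rate at S = 19.9 mg/L: μ = YkS/(K_s+S) = 0.446·3.14·19.9/(23.2+19.9) = 0.6466 d⁻¹.
θ_c = 1/(μ − k_d) = 1/(0.6466 − 0.0666) = 1/0.5800 = 1.724 d.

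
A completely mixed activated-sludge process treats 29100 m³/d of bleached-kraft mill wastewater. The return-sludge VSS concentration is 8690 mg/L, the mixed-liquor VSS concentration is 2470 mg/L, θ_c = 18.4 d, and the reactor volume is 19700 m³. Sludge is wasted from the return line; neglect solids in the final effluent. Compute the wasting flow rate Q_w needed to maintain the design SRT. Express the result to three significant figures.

θ_c = V·X/(Q_w·X_r) when wasting from the recycle, so Q_w = V·X/(θ_c·X_r) = 19700 × 2470 / (18.4 × 8690) = 304.3 m³/d.

Q_w ≈ 304 m³/d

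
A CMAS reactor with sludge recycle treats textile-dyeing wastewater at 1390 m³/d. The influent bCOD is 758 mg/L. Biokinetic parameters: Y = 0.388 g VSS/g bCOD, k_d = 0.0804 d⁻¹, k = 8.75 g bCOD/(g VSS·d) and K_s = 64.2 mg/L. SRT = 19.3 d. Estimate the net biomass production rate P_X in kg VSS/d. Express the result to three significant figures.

Effluent substrate depends only on kinetics and SRT: S = K_s(1 + k_d θ_c) / [θ_c(Yk − k_d) − 1] = 64.2 × (1 + 0.0804 × 19.3) / [19.3 × (0.388 × 8.75 − 0.0804) − 1] = 163.8 / 62.97 = 2.601 mg/L.
The observed yield is Y_obs = Y/(1 + k_d·θ_c) = 0.388 / (1 + 0.0804 × 19.3) = 0.388 / 2.552 = 0.1521 g VSS per g bCOD removed.
Q·(S₀ − S) = 1390 × (758 − 2.60) × 10⁻³ = 1050 kg/d removed.
P_X = Y_obs · Q(S₀ − S) = 0.1521 × 1050 = 159.7 kg VSS/d.

P_X ≈ 160 kg VSS/d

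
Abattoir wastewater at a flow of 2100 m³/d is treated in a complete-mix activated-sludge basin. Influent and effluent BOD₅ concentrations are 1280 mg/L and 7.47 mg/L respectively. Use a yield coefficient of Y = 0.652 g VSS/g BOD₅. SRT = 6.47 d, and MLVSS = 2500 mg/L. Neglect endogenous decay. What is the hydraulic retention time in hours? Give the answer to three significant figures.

τ ≈ 51.5 h

Biomass mass balance (decay neglected): V·X = Y·Q·(S₀ − S)·θ_c, so V = 0.652 × 2100 × (1280 − 7.47) × 6.47 / 2500 = 4509 m³.
τ = V/Q = 4509/2100 = 2.147 d, or 51.53 h.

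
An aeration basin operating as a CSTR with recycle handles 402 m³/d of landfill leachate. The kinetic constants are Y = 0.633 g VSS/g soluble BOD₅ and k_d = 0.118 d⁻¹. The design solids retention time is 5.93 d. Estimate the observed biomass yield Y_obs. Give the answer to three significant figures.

Y_obs ≈ 0.372 g VSS/g soluble BOD₅

Observed yield with endogenous decay: Y_obs = Y / (1 + k_d·θ_c) = 0.633 / (1 + 0.118 × 5.93) = 0.633 / 1.700 = 0.3724 g VSS/g soluble BOD₅.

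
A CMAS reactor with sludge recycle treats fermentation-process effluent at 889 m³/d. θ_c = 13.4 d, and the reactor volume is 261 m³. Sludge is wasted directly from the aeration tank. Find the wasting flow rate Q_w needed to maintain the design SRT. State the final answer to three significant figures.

Q_w ≈ 19.5 m³/d

With mixed-liquor wasting, θ_c = V/Q_w, so Q_w = V/θ_c = 261.0/13.4 = 19.48 m³/d.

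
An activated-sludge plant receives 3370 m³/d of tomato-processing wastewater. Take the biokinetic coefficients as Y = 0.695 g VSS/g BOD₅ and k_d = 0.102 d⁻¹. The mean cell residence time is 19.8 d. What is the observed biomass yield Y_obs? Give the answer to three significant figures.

The observed yield is Y_obs = Y/(1 + k_d·θ_c) = 0.695 / (1 + 0.102 × 19.8) = 0.695 / 3.020 = 0.2302 g VSS per g BOD₅ removed.

Y_obs ≈ 0.230 g VSS/g BOD₅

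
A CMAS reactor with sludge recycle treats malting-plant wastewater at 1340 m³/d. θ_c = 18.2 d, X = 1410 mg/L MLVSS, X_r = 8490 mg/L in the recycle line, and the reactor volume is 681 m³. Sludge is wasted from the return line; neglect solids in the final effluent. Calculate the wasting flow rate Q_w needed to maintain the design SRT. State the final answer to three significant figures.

Wasting from the return line (neglecting effluent solids): Q_w = V·X / (θ_c·X_r) = 681.0 × 1410 / (18.2 × 8490) = 6.214 m³/d.

Q_w ≈ 6.21 m³/d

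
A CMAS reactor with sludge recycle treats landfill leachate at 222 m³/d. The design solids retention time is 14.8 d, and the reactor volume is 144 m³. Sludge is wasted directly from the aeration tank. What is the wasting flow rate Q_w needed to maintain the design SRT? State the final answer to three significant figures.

With mixed-liquor wasting, θ_c = V/Q_w, so Q_w = V/θ_c = 144.0/14.8 = 9.730 m³/d.

Q_w ≈ 9.73 m³/d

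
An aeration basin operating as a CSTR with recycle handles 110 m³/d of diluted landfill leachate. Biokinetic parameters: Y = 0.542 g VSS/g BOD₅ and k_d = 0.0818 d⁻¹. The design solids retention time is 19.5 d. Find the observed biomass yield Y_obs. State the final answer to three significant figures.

Y_obs = Y / (1 + k_d θ_c) = 0.542 / (1 + 0.0818 × 19.5) = 0.542 / 2.595 = 0.2089.

Y_obs ≈ 0.209 g VSS/g BOD₅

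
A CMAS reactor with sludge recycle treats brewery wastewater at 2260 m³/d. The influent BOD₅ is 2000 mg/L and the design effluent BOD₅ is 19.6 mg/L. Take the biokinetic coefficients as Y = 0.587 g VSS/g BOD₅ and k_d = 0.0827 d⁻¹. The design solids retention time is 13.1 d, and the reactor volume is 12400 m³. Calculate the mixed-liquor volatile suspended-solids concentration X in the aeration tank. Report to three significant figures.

X ≈ 1330 mg/L

X = Y·Q·ΔS·θ_c / [V·(1 + k_d θ_c)] = 0.587 × 2260 × (2000 − 19.6) × 13.1 / [12400 × (1 + 0.0827 × 13.1)] = 1332 mg/L.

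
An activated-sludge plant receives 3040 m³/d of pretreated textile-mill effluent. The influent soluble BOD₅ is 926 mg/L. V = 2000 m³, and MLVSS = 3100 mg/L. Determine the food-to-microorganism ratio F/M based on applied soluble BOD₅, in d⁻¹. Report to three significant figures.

Food-to-microorganism ratio F/M = Q S₀ / (V X) = 3040 × 926 / (2000 × 3100) = 0.4540 d⁻¹.

F/M ≈ 0.454 d⁻¹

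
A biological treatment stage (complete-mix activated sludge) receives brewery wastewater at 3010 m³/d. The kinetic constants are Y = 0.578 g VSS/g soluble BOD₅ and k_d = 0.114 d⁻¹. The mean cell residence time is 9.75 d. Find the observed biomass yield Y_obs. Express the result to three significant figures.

Y_obs ≈ 0.274 g VSS/g soluble BOD₅

The observed yield is Y_obs = Y/(1 + k_d·θ_c) = 0.578 / (1 + 0.114 × 9.75) = 0.578 / 2.111 = 0.2737 g VSS per g soluble BOD₅ removed.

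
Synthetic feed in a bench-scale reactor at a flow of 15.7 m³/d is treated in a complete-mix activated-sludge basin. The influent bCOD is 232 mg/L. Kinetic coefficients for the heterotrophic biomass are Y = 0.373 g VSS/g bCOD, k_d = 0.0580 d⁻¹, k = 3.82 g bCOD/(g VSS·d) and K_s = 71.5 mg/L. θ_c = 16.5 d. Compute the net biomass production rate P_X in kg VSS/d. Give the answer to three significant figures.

Effluent substrate depends only on kinetics and SRT: S = K_s(1 + k_d θ_c) / [θ_c(Yk − k_d) − 1] = 71.5 × (1 + 0.0580 × 16.5) / [16.5 × (0.373 × 3.82 − 0.0580) − 1] = 139.9 / 21.55 = 6.492 mg/L.
Observed yield with endogenous decay: Y_obs = Y / (1 + k_d·θ_c) = 0.373 / (1 + 0.0580 × 16.5) = 0.373 / 1.957 = 0.1906 g VSS/g bCOD.
Substrate removed = Q·(S₀ − S) = 15.7 m³/d × (232 − 6.49) g/m³ = 3.54×10^3 g/d = 3.541 kg/d.
Biomass produced: P_X = Y_obs·Q·ΔS = 0.1906 × 3.541 ≈ 0.6748 kg VSS/d.

P_X ≈ 0.675 kg VSS/d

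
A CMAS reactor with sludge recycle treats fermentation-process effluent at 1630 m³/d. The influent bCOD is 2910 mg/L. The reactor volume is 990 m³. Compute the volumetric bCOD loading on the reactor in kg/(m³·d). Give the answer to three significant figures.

L_v ≈ 4.79 kg bCOD/(m³·d)

L_v = Q S₀ / V = 1630 × 2910 × 10⁻³ / 990.0 = 4.791 kg/(m³·d).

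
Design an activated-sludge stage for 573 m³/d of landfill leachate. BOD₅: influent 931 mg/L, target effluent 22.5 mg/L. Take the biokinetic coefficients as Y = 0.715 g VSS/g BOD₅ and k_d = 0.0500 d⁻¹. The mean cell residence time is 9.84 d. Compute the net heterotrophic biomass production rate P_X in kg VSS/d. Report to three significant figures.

P_X ≈ 249 kg VSS/d

Correct the yield for decay: Y_obs = Y/(1 + k_d θ_c) = 0.715 / (1 + 0.0500 × 9.84) = 0.715 / 1.492 = 0.4792.
ΔS = 931 − 22.5 = 908.5 mg/L, so the substrate removal rate is 573 × 908.5/1000 = 520.6 kg BOD₅/d.
Net biomass production P_X = Y_obs × Q·(S₀ − S) = 0.4792 × 520.6 = 249.5 kg VSS/d.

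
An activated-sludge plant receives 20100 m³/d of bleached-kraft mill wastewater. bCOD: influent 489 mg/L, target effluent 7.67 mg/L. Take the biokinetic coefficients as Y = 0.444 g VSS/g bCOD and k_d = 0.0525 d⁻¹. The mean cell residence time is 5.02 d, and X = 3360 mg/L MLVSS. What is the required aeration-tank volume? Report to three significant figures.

V ≈ 5080 m³

Rearranging the biomass balance for a CMAS with decay, V = Y·Q·ΔS·θ_c / [X·(1+k_d θ_c)] = 0.444 × 20100 × (489 − 7.67) × 5.02 / [3360 × (1 + 0.0525 × 5.02)] = 2.16×10^7 / 4246 = 5079 m³.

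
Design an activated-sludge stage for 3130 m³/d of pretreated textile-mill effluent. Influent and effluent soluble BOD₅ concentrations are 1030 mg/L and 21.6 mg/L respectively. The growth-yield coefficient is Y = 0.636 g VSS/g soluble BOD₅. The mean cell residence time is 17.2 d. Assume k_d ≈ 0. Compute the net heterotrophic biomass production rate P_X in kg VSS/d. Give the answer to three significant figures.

P_X ≈ 2010 kg VSS/d

With endogenous decay neglected, the observed yield equals the true yield: Y_obs = Y = 0.636 g VSS/g soluble BOD₅.
Mass of soluble BOD₅ removed per day: Q(S₀ − S) = 3130 × 1008 g/m³ = 3156 kg/d.
Net biomass production P_X = Y_obs × Q·(S₀ − S) = 0.6360 × 3156 = 2007 kg VSS/d.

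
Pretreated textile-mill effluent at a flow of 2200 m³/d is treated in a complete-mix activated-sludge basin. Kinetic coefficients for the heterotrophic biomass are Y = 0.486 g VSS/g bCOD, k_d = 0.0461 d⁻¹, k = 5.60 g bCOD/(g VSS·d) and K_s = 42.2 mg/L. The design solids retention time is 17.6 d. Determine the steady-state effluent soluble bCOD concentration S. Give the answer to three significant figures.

S ≈ 1.66 mg/L

Effluent substrate depends only on kinetics and SRT: S = K_s(1 + k_d θ_c) / [θ_c(Yk − k_d) − 1] = 42.2 × (1 + 0.0461 × 17.6) / [17.6 × (0.486 × 5.60 − 0.0461) − 1] = 76.44 / 46.09 = 1.659 mg/L.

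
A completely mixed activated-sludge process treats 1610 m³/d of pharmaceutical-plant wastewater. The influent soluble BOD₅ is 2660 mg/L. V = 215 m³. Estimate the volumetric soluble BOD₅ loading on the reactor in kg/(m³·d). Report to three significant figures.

L_v ≈ 19.9 kg soluble BOD₅/(m³·d)

Volumetric loading L_v = Q·S₀ / V = 1610 × 2660 g/m³ / 215.0 m³ = 19919 g/(m³·d) = 19.92 kg soluble BOD₅/(m³·d).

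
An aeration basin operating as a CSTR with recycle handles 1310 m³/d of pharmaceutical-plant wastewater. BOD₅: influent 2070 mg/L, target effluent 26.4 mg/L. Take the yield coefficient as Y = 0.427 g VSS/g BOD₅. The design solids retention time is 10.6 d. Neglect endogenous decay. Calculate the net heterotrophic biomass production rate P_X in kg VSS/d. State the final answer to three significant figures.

No decay correction is needed, so Y_obs = Y = 0.427.
ΔS = 2070 − 26.4 = 2044 mg/L, so the substrate removal rate is 1310 × 2044/1000 = 2677 kg BOD₅/d.
So the net sludge growth is P_X = 0.4270 × 2677 = 1143 kg VSS/d.

P_X ≈ 1140 kg VSS/d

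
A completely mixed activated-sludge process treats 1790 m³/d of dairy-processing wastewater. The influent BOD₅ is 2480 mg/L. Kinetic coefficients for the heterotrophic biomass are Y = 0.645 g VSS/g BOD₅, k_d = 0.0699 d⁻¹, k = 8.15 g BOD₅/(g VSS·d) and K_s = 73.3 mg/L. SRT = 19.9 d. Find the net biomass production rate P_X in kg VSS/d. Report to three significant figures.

From the Monod/SRT balance for a CMAS, S = K_s·(1+k_d θ_c)/[θ_c·(Y k − k_d) − 1] = 73.3 × (1 + 0.0699 × 19.9) / [19.9 × (0.645 × 8.15 − 0.0699) − 1] = 175.3 / 102.2 = 1.715 mg/L.
Y_obs = Y / (1 + k_d θ_c) = 0.645 / (1 + 0.0699 × 19.9) = 0.645 / 2.391 = 0.2698.
Mass of BOD₅ removed per day: Q(S₀ − S) = 1790 × 2478 g/m³ = 4436 kg/d.
So the net sludge growth is P_X = 0.2698 × 4436 = 1197 kg VSS/d.

P_X ≈ 1200 kg VSS/d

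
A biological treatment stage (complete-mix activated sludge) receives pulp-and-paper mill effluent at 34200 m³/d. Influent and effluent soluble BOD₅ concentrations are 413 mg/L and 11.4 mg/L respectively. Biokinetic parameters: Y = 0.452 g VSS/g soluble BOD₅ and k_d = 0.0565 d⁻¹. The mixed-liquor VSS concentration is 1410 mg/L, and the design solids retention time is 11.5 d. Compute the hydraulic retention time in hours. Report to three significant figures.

Rearranging the biomass balance for a CMAS with decay, V = Y·Q·ΔS·θ_c / [X·(1+k_d θ_c)] = 0.452 × 34200 × (413 − 11.4) × 11.5 / [1410 × (1 + 0.0565 × 11.5)] = 7.14×10^7 / 2326 = 30692 m³.
Hydraulic retention time τ = V/Q = 30692 / 34200 = 0.8974 d = 21.54 h.

τ ≈ 21.5 h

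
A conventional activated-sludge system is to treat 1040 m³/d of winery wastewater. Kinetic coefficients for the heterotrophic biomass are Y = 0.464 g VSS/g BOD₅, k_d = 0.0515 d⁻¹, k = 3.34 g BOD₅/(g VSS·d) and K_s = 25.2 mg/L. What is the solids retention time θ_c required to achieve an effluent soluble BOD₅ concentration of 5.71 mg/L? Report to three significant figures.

θ_c ≈ 4.26 d

At the target effluent, Y k S/(K_s+S) = 0.464×3.34×5.71/30.91 = 0.2863 d⁻¹.
θ_c = 1/(μ − k_d) = 1/(0.2863 − 0.0515) = 1/0.2348 = 4.259 d.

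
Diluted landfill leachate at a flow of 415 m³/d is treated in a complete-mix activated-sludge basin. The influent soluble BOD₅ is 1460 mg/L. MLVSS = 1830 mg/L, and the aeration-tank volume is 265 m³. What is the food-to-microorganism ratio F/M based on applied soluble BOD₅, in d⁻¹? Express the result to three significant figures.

F/M ≈ 1.25 d⁻¹

F/M = applied load / biomass = Q·S₀/(V·X) = 415 × 1460 / (265.0 × 1830) = 1.249 d⁻¹.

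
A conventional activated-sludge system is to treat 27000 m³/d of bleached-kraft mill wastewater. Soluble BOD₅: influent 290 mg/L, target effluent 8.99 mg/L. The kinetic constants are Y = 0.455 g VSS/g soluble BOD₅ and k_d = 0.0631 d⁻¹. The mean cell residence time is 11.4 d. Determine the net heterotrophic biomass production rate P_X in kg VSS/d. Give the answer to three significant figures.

The observed yield is Y_obs = Y/(1 + k_d·θ_c) = 0.455 / (1 + 0.0631 × 11.4) = 0.455 / 1.719 = 0.2646 g VSS per g soluble BOD₅ removed.
Mass of soluble BOD₅ removed per day: Q(S₀ − S) = 27000 × 281.0 g/m³ = 7587 kg/d.
So the net sludge growth is P_X = 0.2646 × 7587 = 2008 kg VSS/d.

P_X ≈ 2010 kg VSS/d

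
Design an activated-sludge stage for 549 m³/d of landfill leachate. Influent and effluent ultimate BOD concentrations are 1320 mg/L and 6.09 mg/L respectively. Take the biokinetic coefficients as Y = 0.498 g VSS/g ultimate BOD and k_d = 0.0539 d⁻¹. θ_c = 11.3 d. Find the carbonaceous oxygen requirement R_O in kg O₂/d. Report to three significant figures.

R_O ≈ 404 kg O₂/d

Y_obs = Y / (1 + k_d θ_c) = 0.498 / (1 + 0.0539 × 11.3) = 0.498 / 1.609 = 0.3095.
Q·(S₀ − S) = 549 × (1320 − 6.09) × 10⁻³ = 721.3 kg/d removed.
Biomass synthesised: P_X = Y_obs × 721.3 = 223.3 kg VSS/d.
Carbonaceous O₂ demand = substrate oxidised − cell-mass equivalent = 721.3 − 1.42 × 223.3 = 404.3 kg O₂/d.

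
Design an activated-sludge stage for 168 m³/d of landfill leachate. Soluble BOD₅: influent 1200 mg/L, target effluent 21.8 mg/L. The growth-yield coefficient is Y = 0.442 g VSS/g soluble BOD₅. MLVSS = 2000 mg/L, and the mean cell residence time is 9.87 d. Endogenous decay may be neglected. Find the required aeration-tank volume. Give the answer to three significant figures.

Biomass mass balance (decay neglected): V·X = Y·Q·(S₀ − S)·θ_c, so V = 0.442 × 168 × (1200 − 21.8) × 9.87 / 2000 = 431.8 m³.

V ≈ 432 m³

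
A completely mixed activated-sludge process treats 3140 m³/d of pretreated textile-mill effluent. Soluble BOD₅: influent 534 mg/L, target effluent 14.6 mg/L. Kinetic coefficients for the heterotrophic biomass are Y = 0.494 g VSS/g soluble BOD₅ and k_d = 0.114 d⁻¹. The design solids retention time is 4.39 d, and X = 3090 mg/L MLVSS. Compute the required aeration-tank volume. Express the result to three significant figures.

V ≈ 763 m³

Steady-state biomass mass balance: V·X·(1 + k_d·θ_c) = Y·Q·(S₀ − S)·θ_c, so V = 0.494 × 3140 × (534 − 14.6) × 4.39 / [3090 × (1 + 0.114 × 4.39)] = 3.54×10^6 / 4636 = 762.9 m³.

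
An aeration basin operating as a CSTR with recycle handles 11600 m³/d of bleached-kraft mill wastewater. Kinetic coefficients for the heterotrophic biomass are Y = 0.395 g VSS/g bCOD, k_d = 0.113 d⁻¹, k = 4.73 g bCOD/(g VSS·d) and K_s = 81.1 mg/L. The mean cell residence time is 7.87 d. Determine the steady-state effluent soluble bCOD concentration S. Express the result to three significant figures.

S ≈ 12.0 mg/L

For a completely mixed reactor with recycle the Lawrence–McCarty relation gives S = K_s·(1 + k_d·θ_c) / [θ_c·(Y·k − k_d) − 1] = 81.1 × (1 + 0.113 × 7.87) / [7.87 × (0.395 × 4.73 − 0.113) − 1] = 153.2 / 12.81 = 11.96 mg/L.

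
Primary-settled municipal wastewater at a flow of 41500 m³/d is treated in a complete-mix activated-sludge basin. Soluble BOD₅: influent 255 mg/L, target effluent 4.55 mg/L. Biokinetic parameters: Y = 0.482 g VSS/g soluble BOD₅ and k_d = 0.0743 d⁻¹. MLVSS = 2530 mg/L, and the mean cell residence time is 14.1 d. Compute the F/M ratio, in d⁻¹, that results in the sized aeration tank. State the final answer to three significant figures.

Rearranging the biomass balance for a CMAS with decay, V = Y·Q·ΔS·θ_c / [X·(1+k_d θ_c)] = 0.482 × 41500 × (255 − 4.55) × 14.1 / [2530 × (1 + 0.0743 × 14.1)] = 7.06×10^7 / 5181 = 13635 m³.
F/M = applied load / biomass = Q·S₀/(V·X) = 41500 × 255 / (13635 × 2530) = 0.3068 d⁻¹.

F/M ≈ 0.307 d⁻¹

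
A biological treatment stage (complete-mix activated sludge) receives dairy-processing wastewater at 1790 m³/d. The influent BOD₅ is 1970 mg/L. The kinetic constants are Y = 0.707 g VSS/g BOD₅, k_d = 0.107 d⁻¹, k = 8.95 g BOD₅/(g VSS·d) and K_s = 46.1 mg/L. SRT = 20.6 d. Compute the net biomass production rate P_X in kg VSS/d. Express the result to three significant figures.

Effluent substrate depends only on kinetics and SRT: S = K_s(1 + k_d θ_c) / [θ_c(Yk − k_d) − 1] = 46.1 × (1 + 0.107 × 20.6) / [20.6 × (0.707 × 8.95 − 0.107) − 1] = 147.7 / 127.1 = 1.162 mg/L.
The observed yield is Y_obs = Y/(1 + k_d·θ_c) = 0.707 / (1 + 0.107 × 20.6) = 0.707 / 3.204 = 0.2206 g VSS per g BOD₅ removed.
Mass of BOD₅ removed per day: Q(S₀ − S) = 1790 × 1969 g/m³ = 3524 kg/d.
Net biomass production P_X = Y_obs × Q·(S₀ − S) = 0.2206 × 3524 = 777.6 kg VSS/d.

P_X ≈ 778 kg VSS/d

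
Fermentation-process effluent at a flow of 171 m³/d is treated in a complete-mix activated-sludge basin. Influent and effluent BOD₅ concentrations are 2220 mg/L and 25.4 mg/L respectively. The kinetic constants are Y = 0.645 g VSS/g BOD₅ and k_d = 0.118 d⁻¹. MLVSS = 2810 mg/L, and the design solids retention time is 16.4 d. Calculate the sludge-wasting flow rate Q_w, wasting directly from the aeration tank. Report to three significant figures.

Q_w ≈ 29.3 m³/d

Rearranging the biomass balance for a CMAS with decay, V = Y·Q·ΔS·θ_c / [X·(1+k_d θ_c)] = 0.645 × 171 × (2220 − 25.4) × 16.4 / [2810 × (1 + 0.118 × 16.4)] = 3.97×10^6 / 8248 = 481.3 m³.
With mixed-liquor wasting, θ_c = V/Q_w, so Q_w = V/θ_c = 481.3/16.4 = 29.35 m³/d.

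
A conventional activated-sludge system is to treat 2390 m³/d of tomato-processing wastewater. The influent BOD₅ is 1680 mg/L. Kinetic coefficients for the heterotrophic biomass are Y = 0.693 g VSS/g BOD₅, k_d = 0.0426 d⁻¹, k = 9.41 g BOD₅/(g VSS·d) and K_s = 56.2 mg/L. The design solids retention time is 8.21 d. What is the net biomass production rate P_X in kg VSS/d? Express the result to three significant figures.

P_X ≈ 2060 kg VSS/d

Effluent substrate depends only on kinetics and SRT: S = K_s(1 + k_d θ_c) / [θ_c(Yk − k_d) − 1] = 56.2 × (1 + 0.0426 × 8.21) / [8.21 × (0.693 × 9.41 − 0.0426) − 1] = 75.86 / 52.19 = 1.453 mg/L.
Y_obs = Y / (1 + k_d θ_c) = 0.693 / (1 + 0.0426 × 8.21) = 0.693 / 1.350 = 0.5134.
Q·(S₀ − S) = 2390 × (1680 − 1.45) × 10⁻³ = 4012 kg/d removed.
P_X = Y_obs · Q(S₀ − S) = 0.5134 × 4012 = 2060 kg VSS/d.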